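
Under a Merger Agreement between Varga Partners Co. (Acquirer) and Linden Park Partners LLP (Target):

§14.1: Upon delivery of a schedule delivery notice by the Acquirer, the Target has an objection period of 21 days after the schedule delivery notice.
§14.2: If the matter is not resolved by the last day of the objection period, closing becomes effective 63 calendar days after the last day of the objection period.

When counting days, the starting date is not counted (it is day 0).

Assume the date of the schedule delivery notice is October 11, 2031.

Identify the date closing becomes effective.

The last day of the objection period: October 11, 2031 + 21 days = November 1, 2031.
The date closing becomes effective: 63 calendar days after November 1, 2031 is January 3, 2032.

January 3, 2032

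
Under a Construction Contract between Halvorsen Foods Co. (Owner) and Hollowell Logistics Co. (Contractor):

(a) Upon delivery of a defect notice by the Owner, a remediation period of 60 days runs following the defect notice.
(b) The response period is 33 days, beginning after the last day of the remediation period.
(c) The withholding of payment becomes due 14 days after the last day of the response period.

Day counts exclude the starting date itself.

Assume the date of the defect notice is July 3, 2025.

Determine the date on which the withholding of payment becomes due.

October 18, 2025

Adding 60 calendar days to July 3, 2025 gives September 1, 2025, which is the last day of the remediation period.
Adding 33 calendar days to September 1, 2025 gives October 4, 2025, which is the last day of the response period.
Adding 14 calendar days to October 4, 2025 gives October 18, 2025, which is the date on which the withholding of payment becomes due.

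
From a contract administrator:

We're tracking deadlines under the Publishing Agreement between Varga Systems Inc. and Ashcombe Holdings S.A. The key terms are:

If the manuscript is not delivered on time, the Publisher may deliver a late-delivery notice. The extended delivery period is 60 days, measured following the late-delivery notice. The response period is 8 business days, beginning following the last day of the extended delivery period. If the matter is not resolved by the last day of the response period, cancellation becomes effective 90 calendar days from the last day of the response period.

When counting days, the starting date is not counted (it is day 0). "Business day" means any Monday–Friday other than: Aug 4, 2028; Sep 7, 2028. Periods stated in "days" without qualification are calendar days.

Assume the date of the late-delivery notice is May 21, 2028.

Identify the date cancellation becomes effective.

The last day of the extended delivery period: May 21, 2028 + 60 days = Jul 20, 2028.
The last day of the response period: 8 business days after Thursday, Jul 20, 2028, skipping weekends — Jul 21, Jul 24, Jul 25, Jul 26, Jul 27, Jul 28, Jul 31, Aug 1 — lands on Tuesday, Aug 1, 2028.
The date cancellation becomes effective: 90 calendar days after Aug 1, 2028 is Oct 30, 2028.

Oct 30, 2028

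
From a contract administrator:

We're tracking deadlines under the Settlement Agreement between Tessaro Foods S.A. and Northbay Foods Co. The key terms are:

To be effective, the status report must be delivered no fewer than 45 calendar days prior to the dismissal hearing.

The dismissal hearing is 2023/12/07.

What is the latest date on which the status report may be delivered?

2023/12/07 minus 45 days is 2023/10/23.

2023/10/23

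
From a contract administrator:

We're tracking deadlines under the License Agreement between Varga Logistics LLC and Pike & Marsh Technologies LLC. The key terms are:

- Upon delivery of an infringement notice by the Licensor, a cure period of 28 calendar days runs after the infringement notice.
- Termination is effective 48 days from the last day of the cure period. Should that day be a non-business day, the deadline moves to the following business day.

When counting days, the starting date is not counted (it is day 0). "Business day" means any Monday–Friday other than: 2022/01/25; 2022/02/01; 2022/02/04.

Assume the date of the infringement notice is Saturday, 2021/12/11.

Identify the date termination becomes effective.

2022/02/25

The last day of the cure period: 2021/12/11 + 28 days = 2022/01/08.
The date termination becomes effective: 2022/01/08 + 48 days = 2022/02/25. 2022/02/25 is a Friday and is not a listed holiday, so no roll-forward applies.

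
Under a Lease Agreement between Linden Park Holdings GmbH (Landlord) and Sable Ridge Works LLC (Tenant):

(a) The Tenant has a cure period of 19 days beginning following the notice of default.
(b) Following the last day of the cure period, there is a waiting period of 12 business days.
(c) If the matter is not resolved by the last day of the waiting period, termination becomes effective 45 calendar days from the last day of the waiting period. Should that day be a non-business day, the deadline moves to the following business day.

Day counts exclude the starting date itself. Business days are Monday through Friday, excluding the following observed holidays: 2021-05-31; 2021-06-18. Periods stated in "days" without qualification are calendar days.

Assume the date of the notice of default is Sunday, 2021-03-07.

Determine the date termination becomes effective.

Adding 19 calendar days to 2021-03-07 gives 2021-03-26, which is the last day of the cure period.
From Friday, 2021-03-26, 12 business days (Mar 29, Mar 30, Mar 31, Apr 1, …, Apr 9, Apr 12, Apr 13, skipping weekends) brings us to Tuesday, 2021-04-13, which is the last day of the waiting period.
Adding 45 calendar days to 2021-04-13 gives 2021-05-28, which is the date termination becomes effective. 2021-05-28 is a Friday and is not a listed holiday, so no roll-forward applies.

2021-05-28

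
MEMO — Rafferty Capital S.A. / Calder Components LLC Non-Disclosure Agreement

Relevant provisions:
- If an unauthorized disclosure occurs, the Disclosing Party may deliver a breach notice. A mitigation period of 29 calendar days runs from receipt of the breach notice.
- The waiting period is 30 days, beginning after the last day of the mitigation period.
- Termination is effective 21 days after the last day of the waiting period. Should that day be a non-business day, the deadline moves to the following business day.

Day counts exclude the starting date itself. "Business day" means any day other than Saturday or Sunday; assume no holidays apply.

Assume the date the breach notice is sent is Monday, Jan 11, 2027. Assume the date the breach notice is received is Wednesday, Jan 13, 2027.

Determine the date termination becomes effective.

The last day of the mitigation period: Jan 13, 2027 + 29 days = Feb 11, 2027.
The last day of the waiting period: Feb 11, 2027 + 30 days = Mar 13, 2027.
The date termination becomes effective: Mar 13, 2027 + 21 days = Apr 3, 2027. That falls on a Saturday, so it rolls to the next business day, Monday, Apr 5, 2027.

Apr 5, 2027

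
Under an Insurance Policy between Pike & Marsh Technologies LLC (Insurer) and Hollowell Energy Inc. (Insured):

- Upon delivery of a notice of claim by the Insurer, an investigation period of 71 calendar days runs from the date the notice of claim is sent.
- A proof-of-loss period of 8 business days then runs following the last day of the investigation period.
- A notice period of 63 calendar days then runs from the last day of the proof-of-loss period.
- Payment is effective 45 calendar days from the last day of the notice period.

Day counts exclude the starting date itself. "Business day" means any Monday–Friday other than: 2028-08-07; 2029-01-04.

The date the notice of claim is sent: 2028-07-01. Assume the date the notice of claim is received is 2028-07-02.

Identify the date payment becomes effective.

2029-01-06

Adding 71 calendar days to 2028-07-01 gives 2028-09-10, which is the last day of the investigation period.
The last day of the proof-of-loss period: 8 business days after Sunday, 2028-09-10, skipping weekends — Sep 11, Sep 12, Sep 13, Sep 14, Sep 15, Sep 18, Sep 19, Sep 20 — lands on Wednesday, 2028-09-20.
The last day of the notice period: 2028-09-20 + 63 days = 2028-11-22.
The date payment becomes effective: 2028-11-22 + 45 days = 2029-01-06.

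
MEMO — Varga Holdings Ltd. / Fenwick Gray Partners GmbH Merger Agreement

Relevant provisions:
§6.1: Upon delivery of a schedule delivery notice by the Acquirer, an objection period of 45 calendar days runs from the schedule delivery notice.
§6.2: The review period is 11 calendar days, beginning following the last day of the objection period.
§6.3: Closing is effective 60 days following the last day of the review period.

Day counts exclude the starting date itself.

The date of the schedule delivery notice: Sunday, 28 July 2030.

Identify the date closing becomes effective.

21 November 2030

The last day of the objection period: 28 July 2030 + 45 days = 11 September 2030.
The last day of the review period: 11 calendar days after 11 September 2030 is 22 September 2030.
The date closing becomes effective: 22 September 2030 + 60 days = 21 November 2030.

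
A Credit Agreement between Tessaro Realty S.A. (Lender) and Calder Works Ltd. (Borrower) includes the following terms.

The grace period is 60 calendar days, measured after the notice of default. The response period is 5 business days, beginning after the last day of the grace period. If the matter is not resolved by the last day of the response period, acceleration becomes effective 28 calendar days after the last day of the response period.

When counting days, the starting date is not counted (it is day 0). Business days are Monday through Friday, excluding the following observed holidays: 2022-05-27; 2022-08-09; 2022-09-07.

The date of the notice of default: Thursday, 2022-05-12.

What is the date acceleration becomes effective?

2022-08-15

The last day of the grace period: 60 calendar days after 2022-05-12 is 2022-07-11.
From Monday, 2022-07-11, 5 business days (Jul 12, Jul 13, Jul 14, Jul 15, Jul 18, skipping weekends) brings us to Monday, 2022-07-18, which is the last day of the response period.
Adding 28 calendar days to 2022-07-18 gives 2022-08-15, which is the date acceleration becomes effective.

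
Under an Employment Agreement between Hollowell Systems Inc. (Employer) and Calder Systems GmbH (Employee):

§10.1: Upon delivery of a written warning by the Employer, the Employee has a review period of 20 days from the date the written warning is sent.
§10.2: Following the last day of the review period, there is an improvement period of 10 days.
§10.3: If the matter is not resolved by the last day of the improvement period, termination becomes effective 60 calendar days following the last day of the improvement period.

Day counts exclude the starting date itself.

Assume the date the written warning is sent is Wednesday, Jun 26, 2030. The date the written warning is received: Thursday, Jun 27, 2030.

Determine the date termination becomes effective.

Sep 24, 2030

Adding 20 calendar days to Jun 26, 2030 gives Jul 16, 2030, which is the last day of the review period.
The last day of the improvement period: Jul 16, 2030 + 10 days = Jul 26, 2030.
The date termination becomes effective: 60 calendar days after Jul 26, 2030 is Sep 24, 2030.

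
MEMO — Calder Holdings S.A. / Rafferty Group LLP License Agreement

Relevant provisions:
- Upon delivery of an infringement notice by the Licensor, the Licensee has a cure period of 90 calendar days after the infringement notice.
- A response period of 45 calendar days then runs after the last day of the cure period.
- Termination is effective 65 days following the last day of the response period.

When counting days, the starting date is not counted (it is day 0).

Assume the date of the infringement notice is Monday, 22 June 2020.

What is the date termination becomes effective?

8 January 2021

Adding 90 calendar days to 22 June 2020 gives 20 September 2020, which is the last day of the cure period.
The last day of the response period: 45 calendar days after 20 September 2020 is 4 November 2020.
The date termination becomes effective: 4 November 2020 + 65 days = 8 January 2021.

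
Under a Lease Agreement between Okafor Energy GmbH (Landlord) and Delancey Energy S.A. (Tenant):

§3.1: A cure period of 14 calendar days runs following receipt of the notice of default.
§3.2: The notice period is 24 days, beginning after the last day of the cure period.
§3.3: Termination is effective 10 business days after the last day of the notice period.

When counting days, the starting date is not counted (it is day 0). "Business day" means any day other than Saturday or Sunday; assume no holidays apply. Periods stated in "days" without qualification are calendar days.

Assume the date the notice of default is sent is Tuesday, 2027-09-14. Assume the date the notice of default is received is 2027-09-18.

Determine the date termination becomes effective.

The last day of the cure period: 14 calendar days after 2027-09-18 is 2027-10-02.
The last day of the notice period: 2027-10-02 + 24 days = 2027-10-26.
The date termination becomes effective: counting 10 business days from Tuesday, 2027-10-26 (Oct 27, Oct 28, Oct 29, Nov 1, Nov 2, Nov 3, Nov 4, Nov 5, Nov 8, Nov 9, skipping weekends) reaches Tuesday, 2027-11-09.

2027-11-09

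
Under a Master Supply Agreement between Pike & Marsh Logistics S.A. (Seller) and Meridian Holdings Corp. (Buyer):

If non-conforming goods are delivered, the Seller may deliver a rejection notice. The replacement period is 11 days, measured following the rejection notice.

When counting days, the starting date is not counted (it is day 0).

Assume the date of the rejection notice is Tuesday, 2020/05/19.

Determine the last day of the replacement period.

The last day of the replacement period: 11 calendar days after 2020/05/19 is 2020/05/30.

2020/05/30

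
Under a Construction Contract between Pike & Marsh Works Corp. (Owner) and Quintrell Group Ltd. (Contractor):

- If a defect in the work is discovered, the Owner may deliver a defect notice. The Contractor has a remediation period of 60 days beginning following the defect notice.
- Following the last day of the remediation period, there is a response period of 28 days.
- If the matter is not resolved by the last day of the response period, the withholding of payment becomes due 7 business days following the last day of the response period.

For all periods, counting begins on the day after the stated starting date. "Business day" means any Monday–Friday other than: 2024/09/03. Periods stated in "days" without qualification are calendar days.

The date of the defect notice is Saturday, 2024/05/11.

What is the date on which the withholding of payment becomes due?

2024/08/16

The last day of the remediation period: 2024/05/11 + 60 days = 2024/07/10.
The last day of the response period: 2024/07/10 + 28 days = 2024/08/07.
The date on which the withholding of payment becomes due: counting 7 business days from Wednesday, 2024/08/07 (Aug 8, Aug 9, Aug 12, Aug 13, Aug 14, Aug 15, Aug 16, skipping weekends) reaches Friday, 2024/08/16.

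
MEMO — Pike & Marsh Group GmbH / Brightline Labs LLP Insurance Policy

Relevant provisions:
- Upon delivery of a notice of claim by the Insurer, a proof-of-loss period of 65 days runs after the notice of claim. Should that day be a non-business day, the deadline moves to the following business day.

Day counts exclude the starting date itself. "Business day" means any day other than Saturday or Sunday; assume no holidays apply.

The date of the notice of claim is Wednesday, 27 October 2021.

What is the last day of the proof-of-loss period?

The last day of the proof-of-loss period: 65 calendar days after 27 October 2021 is 31 December 2021. 31 December 2021 is a Friday, so no roll-forward applies.

31 December 2021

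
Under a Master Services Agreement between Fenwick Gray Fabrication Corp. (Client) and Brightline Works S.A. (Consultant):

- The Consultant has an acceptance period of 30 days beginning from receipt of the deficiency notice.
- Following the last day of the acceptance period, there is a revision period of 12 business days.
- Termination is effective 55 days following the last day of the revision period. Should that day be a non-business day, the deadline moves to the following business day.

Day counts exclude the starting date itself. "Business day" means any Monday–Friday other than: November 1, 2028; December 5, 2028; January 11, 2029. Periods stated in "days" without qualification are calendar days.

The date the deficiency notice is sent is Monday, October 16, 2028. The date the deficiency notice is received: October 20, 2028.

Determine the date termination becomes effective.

Adding 30 calendar days to October 20, 2028 gives November 19, 2028, which is the last day of the acceptance period.
The last day of the revision period: counting 12 business days from Sunday, November 19, 2028 (Nov 20, Nov 21, Nov 22, Nov 23, …, Dec 1, Dec 4, Dec 6, skipping weekends and the listed holiday on Dec 5) reaches Wednesday, December 6, 2028.
Adding 55 calendar days to December 6, 2028 gives January 30, 2029, which is the date termination becomes effective. January 30, 2029 is a Tuesday and is not a listed holiday, so no roll-forward applies.

January 30, 2029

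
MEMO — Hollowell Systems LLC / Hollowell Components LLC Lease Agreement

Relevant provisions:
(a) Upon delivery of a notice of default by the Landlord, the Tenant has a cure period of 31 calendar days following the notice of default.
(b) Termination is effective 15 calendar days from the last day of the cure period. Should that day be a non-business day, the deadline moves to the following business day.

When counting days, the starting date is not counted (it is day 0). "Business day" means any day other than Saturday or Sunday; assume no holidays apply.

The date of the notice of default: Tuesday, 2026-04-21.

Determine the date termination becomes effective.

2026-06-08

Adding 31 calendar days to 2026-04-21 gives 2026-05-22, which is the last day of the cure period.
The date termination becomes effective: 15 calendar days after 2026-05-22 is 2026-06-06. That falls on a Saturday, so it rolls to the next business day, Monday, 2026-06-08.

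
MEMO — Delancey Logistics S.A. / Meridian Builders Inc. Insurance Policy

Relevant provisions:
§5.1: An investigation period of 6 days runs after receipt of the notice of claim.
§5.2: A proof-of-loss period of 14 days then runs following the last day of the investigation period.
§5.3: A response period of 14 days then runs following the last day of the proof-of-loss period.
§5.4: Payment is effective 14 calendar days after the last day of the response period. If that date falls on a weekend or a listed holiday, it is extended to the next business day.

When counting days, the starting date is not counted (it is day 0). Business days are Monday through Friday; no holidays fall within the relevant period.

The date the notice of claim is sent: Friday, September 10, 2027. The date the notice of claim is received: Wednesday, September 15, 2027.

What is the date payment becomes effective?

November 2, 2027

Adding 6 calendar days to September 15, 2027 gives September 21, 2027, which is the last day of the investigation period.
The last day of the proof-of-loss period: 14 calendar days after September 21, 2027 is October 5, 2027.
Adding 14 calendar days to October 5, 2027 gives October 19, 2027, which is the last day of the response period.
Adding 14 calendar days to October 19, 2027 gives November 2, 2027, which is the date payment becomes effective. November 2, 2027 is a Tuesday, so no roll-forward applies.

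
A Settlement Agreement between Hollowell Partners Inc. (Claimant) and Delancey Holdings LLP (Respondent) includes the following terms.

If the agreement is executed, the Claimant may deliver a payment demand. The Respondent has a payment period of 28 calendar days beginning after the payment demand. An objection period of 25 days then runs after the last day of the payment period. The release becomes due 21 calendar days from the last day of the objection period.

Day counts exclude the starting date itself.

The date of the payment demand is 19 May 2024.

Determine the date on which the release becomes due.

1 August 2024

The last day of the payment period: 28 calendar days after 19 May 2024 is 16 June 2024.
The last day of the objection period: 25 calendar days after 16 June 2024 is 11 July 2024.
The date on which the release becomes due: 11 July 2024 + 21 days = 1 August 2024.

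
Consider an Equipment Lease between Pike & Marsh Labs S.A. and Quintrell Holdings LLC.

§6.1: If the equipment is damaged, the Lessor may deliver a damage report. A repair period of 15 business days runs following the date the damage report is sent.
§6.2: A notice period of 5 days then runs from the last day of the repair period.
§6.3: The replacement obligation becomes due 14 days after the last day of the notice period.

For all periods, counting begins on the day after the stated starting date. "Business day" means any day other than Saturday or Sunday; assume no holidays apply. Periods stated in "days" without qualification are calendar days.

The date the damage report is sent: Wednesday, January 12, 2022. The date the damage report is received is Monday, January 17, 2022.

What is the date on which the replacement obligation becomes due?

February 21, 2022

The last day of the repair period: counting 15 business days from Wednesday, January 12, 2022 (Jan 13, Jan 14, Jan 17, Jan 18, …, Jan 31, Feb 1, Feb 2, skipping weekends) reaches Wednesday, February 2, 2022.
Adding 5 calendar days to February 2, 2022 gives February 7, 2022, which is the last day of the notice period.
The date on which the replacement obligation becomes due: February 7, 2022 + 14 days = February 21, 2022.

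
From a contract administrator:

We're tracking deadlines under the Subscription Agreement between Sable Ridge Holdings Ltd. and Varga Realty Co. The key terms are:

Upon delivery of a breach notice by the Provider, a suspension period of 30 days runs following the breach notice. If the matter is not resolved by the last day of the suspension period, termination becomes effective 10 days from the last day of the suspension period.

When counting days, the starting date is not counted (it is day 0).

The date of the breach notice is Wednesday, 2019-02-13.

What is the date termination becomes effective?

Adding 30 calendar days to 2019-02-13 gives 2019-03-15, which is the last day of the suspension period.
Adding 10 calendar days to 2019-03-15 gives 2019-03-25, which is the date termination becomes effective.

2019-03-25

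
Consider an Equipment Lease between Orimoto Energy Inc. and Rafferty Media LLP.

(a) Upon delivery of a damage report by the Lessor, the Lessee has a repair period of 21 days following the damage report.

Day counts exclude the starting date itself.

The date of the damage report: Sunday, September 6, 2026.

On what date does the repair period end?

September 27, 2026

Adding 21 calendar days to September 6, 2026 gives September 27, 2026, which is the last day of the repair period.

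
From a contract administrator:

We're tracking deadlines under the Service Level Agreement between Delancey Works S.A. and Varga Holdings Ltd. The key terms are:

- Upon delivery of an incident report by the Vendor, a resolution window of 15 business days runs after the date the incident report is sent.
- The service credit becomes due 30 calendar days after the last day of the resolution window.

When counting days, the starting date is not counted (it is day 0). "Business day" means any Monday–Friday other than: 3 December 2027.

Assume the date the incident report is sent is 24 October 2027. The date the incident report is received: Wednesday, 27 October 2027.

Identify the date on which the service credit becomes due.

The last day of the resolution window: 15 business days after Sunday, 24 October 2027, skipping weekends — Oct 25, Oct 26, Oct 27, Oct 28, …, Nov 10, Nov 11, Nov 12 — lands on Friday, 12 November 2027.
The date on which the service credit becomes due: 12 November 2027 + 30 days = 12 December 2027.

12 December 2027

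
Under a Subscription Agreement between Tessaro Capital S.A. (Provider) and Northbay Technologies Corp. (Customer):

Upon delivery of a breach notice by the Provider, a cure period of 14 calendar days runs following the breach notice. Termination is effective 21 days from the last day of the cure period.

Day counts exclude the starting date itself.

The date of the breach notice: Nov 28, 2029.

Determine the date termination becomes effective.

Jan 2, 2030

Adding 14 calendar days to Nov 28, 2029 gives Dec 12, 2029, which is the last day of the cure period.
Adding 21 calendar days to Dec 12, 2029 gives Jan 2, 2030, which is the date termination becomes effective.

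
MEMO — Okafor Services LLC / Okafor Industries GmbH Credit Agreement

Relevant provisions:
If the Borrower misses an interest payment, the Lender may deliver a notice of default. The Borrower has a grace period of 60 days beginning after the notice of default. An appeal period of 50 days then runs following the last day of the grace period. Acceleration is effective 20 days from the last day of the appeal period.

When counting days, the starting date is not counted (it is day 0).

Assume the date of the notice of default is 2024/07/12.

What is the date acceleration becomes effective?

2024/11/19

The last day of the grace period: 60 calendar days after 2024/07/12 is 2024/09/10.
The last day of the appeal period: 2024/09/10 + 50 days = 2024/10/30.
The date acceleration becomes effective: 20 calendar days after 2024/10/30 is 2024/11/19.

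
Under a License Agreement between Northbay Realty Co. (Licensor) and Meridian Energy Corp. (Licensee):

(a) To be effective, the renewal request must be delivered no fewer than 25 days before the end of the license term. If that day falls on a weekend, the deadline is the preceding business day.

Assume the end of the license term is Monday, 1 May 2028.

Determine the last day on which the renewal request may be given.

6 April 2028

Counting back 25 calendar days from 1 May 2028 gives 6 April 2028. That is a Thursday, so no adjustment is needed.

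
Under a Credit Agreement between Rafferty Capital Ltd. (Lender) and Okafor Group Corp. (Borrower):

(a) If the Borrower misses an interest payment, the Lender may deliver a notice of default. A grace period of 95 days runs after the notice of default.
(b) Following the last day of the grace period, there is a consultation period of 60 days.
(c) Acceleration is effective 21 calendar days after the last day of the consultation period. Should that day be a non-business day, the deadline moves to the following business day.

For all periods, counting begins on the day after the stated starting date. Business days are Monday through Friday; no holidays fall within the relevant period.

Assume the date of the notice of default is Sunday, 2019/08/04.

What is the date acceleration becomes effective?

The last day of the grace period: 95 calendar days after 2019/08/04 is 2019/11/07.
Adding 60 calendar days to 2019/11/07 gives 2020/01/06, which is the last day of the consultation period.
The date acceleration becomes effective: 2020/01/06 + 21 days = 2020/01/27. 2020/01/27 is a Monday, so no roll-forward applies.

2020/01/27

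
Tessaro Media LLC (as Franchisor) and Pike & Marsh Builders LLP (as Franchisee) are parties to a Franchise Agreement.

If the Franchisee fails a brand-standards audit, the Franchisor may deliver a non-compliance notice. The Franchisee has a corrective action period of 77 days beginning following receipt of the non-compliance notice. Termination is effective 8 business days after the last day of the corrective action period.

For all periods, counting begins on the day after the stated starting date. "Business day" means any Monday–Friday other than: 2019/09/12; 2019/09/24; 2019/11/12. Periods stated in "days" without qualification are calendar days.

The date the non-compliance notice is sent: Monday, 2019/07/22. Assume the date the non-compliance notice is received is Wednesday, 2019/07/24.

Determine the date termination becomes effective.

The last day of the corrective action period: 2019/07/24 + 77 days = 2019/10/09.
From Wednesday, 2019/10/09, 8 business days (Oct 10, Oct 11, Oct 14, Oct 15, Oct 16, Oct 17, Oct 18, Oct 21, skipping weekends) brings us to Monday, 2019/10/21, which is the date termination becomes effective.

2019/10/21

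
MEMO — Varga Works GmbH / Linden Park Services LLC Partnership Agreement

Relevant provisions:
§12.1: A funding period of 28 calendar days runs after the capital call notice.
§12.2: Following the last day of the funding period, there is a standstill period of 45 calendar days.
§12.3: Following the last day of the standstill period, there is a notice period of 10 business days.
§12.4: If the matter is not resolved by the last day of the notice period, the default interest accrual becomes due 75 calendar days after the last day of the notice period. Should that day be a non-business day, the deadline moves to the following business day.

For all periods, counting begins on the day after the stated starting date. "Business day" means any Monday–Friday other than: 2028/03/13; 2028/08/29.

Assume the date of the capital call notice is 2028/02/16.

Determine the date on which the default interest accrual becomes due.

The last day of the funding period: 28 calendar days after 2028/02/16 is 2028/03/15.
Adding 45 calendar days to 2028/03/15 gives 2028/04/29, which is the last day of the standstill period.
The last day of the notice period: 10 business days after Saturday, 2028/04/29, skipping weekends — May 1, May 2, May 3, May 4, May 5, May 8, May 9, May 10, May 11, May 12 — lands on Friday, 2028/05/12.
The date on which the default interest accrual becomes due: 75 calendar days after 2028/05/12 is 2028/07/26. 2028/07/26 is a Wednesday and is not a listed holiday, so no roll-forward applies.

2028/07/26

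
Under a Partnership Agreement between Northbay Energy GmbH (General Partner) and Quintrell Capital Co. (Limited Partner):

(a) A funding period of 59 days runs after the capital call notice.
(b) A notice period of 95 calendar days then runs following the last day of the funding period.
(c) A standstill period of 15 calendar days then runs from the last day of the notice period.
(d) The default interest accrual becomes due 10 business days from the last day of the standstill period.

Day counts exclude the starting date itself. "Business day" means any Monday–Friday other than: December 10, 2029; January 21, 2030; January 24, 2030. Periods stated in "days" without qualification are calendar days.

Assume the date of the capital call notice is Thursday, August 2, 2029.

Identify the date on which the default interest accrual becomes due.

February 5, 2030

The last day of the funding period: 59 calendar days after August 2, 2029 is September 30, 2029.
The last day of the notice period: September 30, 2029 + 95 days = January 3, 2030.
The last day of the standstill period: January 3, 2030 + 15 days = January 18, 2030.
From Friday, January 18, 2030, 10 business days (Jan 22, Jan 23, Jan 25, Jan 28, Jan 29, Jan 30, Jan 31, Feb 1, Feb 4, Feb 5, skipping weekends and the listed holidays on Jan 21, Jan 24) brings us to Tuesday, February 5, 2030, which is the date on which the default interest accrual becomes due.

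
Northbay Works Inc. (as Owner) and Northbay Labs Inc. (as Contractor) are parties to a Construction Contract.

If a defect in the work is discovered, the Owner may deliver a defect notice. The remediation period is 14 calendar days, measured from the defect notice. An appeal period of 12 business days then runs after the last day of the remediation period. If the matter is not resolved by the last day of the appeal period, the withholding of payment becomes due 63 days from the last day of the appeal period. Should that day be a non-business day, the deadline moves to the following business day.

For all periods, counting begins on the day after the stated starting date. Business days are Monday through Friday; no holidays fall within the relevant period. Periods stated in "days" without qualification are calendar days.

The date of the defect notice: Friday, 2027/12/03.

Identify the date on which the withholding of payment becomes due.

2028/03/07

Adding 14 calendar days to 2027/12/03 gives 2027/12/17, which is the last day of the remediation period.
The last day of the appeal period: counting 12 business days from Friday, 2027/12/17 (Dec 20, Dec 21, Dec 22, Dec 23, …, Dec 31, Jan 3, Jan 4, skipping weekends) reaches Tuesday, 2028/01/04.
The date on which the withholding of payment becomes due: 2028/01/04 + 63 days = 2028/03/07. 2028/03/07 is a Tuesday, so no roll-forward applies.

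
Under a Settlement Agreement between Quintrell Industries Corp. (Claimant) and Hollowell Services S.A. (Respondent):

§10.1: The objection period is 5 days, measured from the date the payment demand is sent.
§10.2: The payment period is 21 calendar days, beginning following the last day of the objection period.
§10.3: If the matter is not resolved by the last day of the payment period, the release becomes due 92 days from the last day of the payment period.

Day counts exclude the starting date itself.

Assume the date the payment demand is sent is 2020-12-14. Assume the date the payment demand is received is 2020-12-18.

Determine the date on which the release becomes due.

2021-04-11

The last day of the objection period: 5 calendar days after 2020-12-14 is 2020-12-19.
The last day of the payment period: 2020-12-19 + 21 days = 2021-01-09.
Adding 92 calendar days to 2021-01-09 gives 2021-04-11, which is the date on which the release becomes due.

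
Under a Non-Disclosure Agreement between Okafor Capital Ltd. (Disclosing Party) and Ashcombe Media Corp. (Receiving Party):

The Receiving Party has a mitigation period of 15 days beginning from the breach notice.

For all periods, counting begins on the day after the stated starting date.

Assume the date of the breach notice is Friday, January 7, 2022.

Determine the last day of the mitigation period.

January 22, 2022

Adding 15 calendar days to January 7, 2022 gives January 22, 2022, which is the last day of the mitigation period.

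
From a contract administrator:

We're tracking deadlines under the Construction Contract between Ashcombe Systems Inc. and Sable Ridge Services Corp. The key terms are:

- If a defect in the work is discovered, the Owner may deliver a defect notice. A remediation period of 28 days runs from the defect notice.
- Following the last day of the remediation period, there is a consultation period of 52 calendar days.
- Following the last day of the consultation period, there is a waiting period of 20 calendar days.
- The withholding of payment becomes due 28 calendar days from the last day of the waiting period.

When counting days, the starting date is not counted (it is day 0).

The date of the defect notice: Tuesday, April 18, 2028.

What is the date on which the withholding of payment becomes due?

The last day of the remediation period: 28 calendar days after April 18, 2028 is May 16, 2028.
The last day of the consultation period: May 16, 2028 + 52 days = July 7, 2028.
Adding 20 calendar days to July 7, 2028 gives July 27, 2028, which is the last day of the waiting period.
Adding 28 calendar days to July 27, 2028 gives August 24, 2028, which is the date on which the withholding of payment becomes due.

August 24, 2028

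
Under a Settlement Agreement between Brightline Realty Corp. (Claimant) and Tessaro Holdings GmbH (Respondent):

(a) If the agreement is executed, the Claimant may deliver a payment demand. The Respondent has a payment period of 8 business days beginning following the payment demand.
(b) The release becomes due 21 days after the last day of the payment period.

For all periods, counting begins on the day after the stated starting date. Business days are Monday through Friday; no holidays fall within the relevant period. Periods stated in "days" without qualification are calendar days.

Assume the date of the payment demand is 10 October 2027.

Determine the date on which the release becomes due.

10 November 2027

From Sunday, 10 October 2027, 8 business days (Oct 11, Oct 12, Oct 13, Oct 14, Oct 15, Oct 18, Oct 19, Oct 20, skipping weekends) brings us to Wednesday, 20 October 2027, which is the last day of the payment period.
The date on which the release becomes due: 20 October 2027 + 21 days = 10 November 2027.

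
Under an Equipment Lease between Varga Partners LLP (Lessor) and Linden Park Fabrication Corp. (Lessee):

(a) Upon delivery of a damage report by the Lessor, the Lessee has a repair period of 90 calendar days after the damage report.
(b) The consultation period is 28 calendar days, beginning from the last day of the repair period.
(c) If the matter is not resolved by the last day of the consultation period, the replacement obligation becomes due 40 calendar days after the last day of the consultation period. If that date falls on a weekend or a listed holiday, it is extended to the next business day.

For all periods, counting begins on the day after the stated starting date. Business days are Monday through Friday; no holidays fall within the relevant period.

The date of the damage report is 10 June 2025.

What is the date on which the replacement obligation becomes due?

Adding 90 calendar days to 10 June 2025 gives 8 September 2025, which is the last day of the repair period.
The last day of the consultation period: 28 calendar days after 8 September 2025 is 6 October 2025.
The date on which the replacement obligation becomes due: 6 October 2025 + 40 days = 15 November 2025. That falls on a Saturday, so it rolls to the next business day, Monday, 17 November 2025.

17 November 2025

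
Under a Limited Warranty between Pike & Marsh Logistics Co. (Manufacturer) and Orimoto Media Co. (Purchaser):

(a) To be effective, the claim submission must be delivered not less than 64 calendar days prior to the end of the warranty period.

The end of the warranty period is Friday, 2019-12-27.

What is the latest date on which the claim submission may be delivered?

Counting back 64 calendar days from 2019-12-27 gives 2019-10-24.

2019-10-24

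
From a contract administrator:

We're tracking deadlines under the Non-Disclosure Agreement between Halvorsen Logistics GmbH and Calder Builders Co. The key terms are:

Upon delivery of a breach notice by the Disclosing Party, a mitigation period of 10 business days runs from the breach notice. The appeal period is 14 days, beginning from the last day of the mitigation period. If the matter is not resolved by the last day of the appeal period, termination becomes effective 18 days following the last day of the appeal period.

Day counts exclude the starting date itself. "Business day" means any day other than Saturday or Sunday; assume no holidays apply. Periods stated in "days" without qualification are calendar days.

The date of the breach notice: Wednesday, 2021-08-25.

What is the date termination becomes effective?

The last day of the mitigation period: 10 business days after Wednesday, 2021-08-25, skipping weekends — Aug 26, Aug 27, Aug 30, Aug 31, Sep 1, Sep 2, Sep 3, Sep 6, Sep 7, Sep 8 — lands on Wednesday, 2021-09-08.
Adding 14 calendar days to 2021-09-08 gives 2021-09-22, which is the last day of the appeal period.
Adding 18 calendar days to 2021-09-22 gives 2021-10-10, which is the date termination becomes effective.

2021-10-10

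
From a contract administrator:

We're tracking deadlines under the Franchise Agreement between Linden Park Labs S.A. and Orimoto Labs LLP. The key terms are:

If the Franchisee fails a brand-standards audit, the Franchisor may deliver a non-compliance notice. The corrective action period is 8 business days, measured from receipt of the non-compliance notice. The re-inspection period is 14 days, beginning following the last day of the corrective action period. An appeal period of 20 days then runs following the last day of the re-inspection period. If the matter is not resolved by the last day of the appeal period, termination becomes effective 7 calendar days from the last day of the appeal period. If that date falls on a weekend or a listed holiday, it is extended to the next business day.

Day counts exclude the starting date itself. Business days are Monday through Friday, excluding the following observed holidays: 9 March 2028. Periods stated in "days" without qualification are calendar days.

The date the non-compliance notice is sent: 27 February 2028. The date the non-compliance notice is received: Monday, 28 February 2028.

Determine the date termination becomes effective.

20 April 2028

The last day of the corrective action period: counting 8 business days from Monday, 28 February 2028 (Feb 29, Mar 1, Mar 2, Mar 3, Mar 6, Mar 7, Mar 8, Mar 10, skipping weekends and the listed holiday on Mar 9) reaches Friday, 10 March 2028.
The last day of the re-inspection period: 14 calendar days after 10 March 2028 is 24 March 2028.
The last day of the appeal period: 24 March 2028 + 20 days = 13 April 2028.
The date termination becomes effective: 13 April 2028 + 7 days = 20 April 2028. 20 April 2028 is a Thursday and is not a listed holiday, so no roll-forward applies.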